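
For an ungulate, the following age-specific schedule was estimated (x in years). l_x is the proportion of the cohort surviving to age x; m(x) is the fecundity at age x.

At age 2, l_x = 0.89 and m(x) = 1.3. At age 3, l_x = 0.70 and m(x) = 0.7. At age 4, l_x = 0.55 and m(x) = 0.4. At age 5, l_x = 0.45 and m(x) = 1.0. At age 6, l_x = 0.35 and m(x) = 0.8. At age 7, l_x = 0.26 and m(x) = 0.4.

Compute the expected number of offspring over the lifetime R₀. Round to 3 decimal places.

R₀ = Σ l_x m(x):
  age 2: 0.89 × 1.3 = 1.1570
  age 3: 0.70 × 0.7 = 0.4900
  age 4: 0.55 × 0.4 = 0.2200
  age 5: 0.45 × 1.0 = 0.4500
  age 6: 0.35 × 0.8 = 0.2800
  age 7: 0.26 × 0.4 = 0.1040
R₀ = 1.1570 + 0.4900 + 0.2200 + 0.4500 + 0.2800 + 0.1040 = 2.7010

2.701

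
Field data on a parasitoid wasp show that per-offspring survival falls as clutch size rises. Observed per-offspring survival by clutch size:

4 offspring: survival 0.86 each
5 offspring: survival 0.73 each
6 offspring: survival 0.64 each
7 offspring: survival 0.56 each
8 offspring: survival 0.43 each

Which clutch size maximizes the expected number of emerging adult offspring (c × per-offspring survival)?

Expected emerging adult offspring = c × s(c):
  c=4: 4 × 0.86 = 3.440
  c=5: 5 × 0.73 = 3.650
  c=6: 6 × 0.64 = 3.840
  c=7: 7 × 0.56 = 3.920
  c=8: 8 × 0.43 = 3.440
Maximum at c = 7 (3.920 emerging adult offspring).

7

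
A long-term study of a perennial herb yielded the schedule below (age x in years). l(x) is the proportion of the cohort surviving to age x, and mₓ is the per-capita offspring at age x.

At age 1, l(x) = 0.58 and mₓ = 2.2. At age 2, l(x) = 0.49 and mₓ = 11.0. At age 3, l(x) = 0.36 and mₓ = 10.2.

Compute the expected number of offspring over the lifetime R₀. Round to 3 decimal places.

R₀ = Σ l(x) mₓ:
  age 1: 0.58 × 2.2 = 1.2760
  age 2: 0.49 × 11.0 = 5.3900
  age 3: 0.36 × 10.2 = 3.6720
R₀ = 1.2760 + 5.3900 + 3.6720 = 10.3380

10.338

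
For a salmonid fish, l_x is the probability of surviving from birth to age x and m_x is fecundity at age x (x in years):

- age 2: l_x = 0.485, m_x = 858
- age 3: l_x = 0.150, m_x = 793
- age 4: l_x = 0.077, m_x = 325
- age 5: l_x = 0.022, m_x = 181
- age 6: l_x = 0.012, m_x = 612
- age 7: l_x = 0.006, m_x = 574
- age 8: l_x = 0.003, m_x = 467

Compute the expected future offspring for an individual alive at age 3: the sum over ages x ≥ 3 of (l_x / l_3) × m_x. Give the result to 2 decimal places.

l_3 = 0.150. Conditional survival from age 3 to x is l_x / l_3.
  x=3: (0.150/0.150) × 793 = 793.0000
  x=4: (0.077/0.150) × 325 = 166.8333
  x=5: (0.022/0.150) × 181 = 26.5467
  x=6: (0.012/0.150) × 612 = 48.9600
  x=7: (0.006/0.150) × 574 = 22.9600
  x=8: (0.003/0.150) × 467 = 9.3400
Sum = 793.0000 + 166.8333 + 26.5467 + 48.9600 + 22.9600 + 9.3400 = 1067.6400

1067.64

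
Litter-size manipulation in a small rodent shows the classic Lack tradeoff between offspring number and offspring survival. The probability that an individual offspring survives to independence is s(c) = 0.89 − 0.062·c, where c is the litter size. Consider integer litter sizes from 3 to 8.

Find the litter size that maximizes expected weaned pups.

7

Expected weaned pups = c × s(c):
  c=3: 3 × 0.704 = 2.112
  c=4: 4 × 0.642 = 2.568
  c=5: 5 × 0.580 = 2.900
  c=6: 6 × 0.518 = 3.108
  c=7: 7 × 0.456 = 3.192
  c=8: 8 × 0.394 = 3.152
Maximum at c = 7 (3.192 weaned pups).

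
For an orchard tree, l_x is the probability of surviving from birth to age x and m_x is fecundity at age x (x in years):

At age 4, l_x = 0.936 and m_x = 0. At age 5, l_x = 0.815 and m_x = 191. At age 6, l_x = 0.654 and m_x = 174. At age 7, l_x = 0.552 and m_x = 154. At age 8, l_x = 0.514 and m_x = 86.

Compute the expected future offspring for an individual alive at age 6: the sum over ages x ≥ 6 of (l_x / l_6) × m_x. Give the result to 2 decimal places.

371.57

l_6 = 0.654. Conditional survival from age 6 to x is l_x / l_6.
  x=6: (0.654/0.654) × 174 = 174.0000
  x=7: (0.552/0.654) × 154 = 129.9817
  x=8: (0.514/0.654) × 86 = 67.5902
Sum = 174.0000 + 129.9817 + 67.5902 = 371.5719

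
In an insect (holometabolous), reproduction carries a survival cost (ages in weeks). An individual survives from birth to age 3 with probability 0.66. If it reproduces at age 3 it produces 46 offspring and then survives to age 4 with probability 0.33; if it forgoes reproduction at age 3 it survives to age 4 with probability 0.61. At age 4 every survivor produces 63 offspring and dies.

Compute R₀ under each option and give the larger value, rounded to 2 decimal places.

breed at age 3: R₀ = 0.66 × (46 + 0.33 × 63) = 0.66 × 66.7900 = 44.0814
delay to age 4: R₀ = 0.66 × (0.61 × 63) = 0.66 × 38.4300 = 25.3638
Higher: breed at age 3 (44.0814).

44.08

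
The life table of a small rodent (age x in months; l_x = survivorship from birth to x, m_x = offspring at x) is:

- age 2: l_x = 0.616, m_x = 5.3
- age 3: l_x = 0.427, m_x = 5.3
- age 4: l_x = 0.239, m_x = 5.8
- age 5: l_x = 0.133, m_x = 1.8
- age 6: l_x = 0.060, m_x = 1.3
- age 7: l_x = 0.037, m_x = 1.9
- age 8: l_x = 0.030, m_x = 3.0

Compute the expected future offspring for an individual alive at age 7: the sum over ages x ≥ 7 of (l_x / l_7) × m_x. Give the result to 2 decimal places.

4.33

l_7 = 0.037. Conditional survival from age 7 to x is l_x / l_7.
  x=7: (0.037/0.037) × 1.9 = 1.9000
  x=8: (0.030/0.037) × 3.0 = 2.4324
Sum = 1.9000 + 2.4324 = 4.3324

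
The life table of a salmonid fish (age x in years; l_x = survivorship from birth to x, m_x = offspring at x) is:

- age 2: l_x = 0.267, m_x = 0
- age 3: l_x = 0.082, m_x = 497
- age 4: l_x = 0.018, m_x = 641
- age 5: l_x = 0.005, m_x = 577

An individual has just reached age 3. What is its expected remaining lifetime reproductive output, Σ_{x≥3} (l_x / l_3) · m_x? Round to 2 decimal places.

672.89

l_3 = 0.082. Conditional survival from age 3 to x is l_x / l_3.
  x=3: (0.082/0.082) × 497 = 497.0000
  x=4: (0.018/0.082) × 641 = 140.7073
  x=5: (0.005/0.082) × 577 = 35.1829
Sum = 497.0000 + 140.7073 + 35.1829 = 672.8902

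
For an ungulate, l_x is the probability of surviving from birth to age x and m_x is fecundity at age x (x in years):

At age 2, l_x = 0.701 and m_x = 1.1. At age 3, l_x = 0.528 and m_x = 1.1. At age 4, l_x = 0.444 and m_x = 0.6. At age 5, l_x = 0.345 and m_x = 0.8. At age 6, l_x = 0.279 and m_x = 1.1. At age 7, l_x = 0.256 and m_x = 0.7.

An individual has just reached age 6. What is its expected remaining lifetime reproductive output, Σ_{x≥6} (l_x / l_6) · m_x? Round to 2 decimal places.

1.74

l_6 = 0.279. Conditional survival from age 6 to x is l_x / l_6.
  x=6: (0.279/0.279) × 1.1 = 1.1000
  x=7: (0.256/0.279) × 0.7 = 0.6423
Sum = 1.1000 + 0.6423 = 1.7423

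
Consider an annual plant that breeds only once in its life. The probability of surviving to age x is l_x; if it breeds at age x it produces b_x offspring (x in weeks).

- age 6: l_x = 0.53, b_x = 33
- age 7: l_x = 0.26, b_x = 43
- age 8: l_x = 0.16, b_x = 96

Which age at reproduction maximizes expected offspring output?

6

Expected offspring if breeding at age x = l_x × b_x:
  age 6: 0.53 × 33 = 17.490
  age 7: 0.26 × 43 = 11.180
  age 8: 0.16 × 96 = 15.360
Maximum at age 6 (17.490).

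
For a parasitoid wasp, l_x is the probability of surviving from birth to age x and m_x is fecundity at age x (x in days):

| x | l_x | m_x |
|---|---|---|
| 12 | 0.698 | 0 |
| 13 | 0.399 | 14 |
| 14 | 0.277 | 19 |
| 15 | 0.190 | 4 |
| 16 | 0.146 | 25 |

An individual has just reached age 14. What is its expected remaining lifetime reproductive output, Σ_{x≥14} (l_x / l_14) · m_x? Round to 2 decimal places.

l_14 = 0.277. Conditional survival from age 14 to x is l_x / l_14.
  x=14: (0.277/0.277) × 19 = 19.0000
  x=15: (0.190/0.277) × 4 = 2.7437
  x=16: (0.146/0.277) × 25 = 13.1769
Sum = 19.0000 + 2.7437 + 13.1769 = 34.9206

34.92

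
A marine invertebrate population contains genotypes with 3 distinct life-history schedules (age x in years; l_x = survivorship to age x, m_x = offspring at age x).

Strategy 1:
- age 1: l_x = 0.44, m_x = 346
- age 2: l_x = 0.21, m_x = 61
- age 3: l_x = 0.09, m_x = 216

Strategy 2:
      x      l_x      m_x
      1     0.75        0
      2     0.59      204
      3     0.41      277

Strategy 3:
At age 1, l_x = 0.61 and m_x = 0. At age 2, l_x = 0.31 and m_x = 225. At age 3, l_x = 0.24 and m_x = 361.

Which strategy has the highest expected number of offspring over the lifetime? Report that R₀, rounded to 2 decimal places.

Strategy 1: R₀ = 0.44×346 + 0.21×61 + 0.09×216 = 184.4900
Strategy 2: R₀ = 0.75×0 + 0.59×204 + 0.41×277 = 233.9300
Strategy 3: R₀ = 0.61×0 + 0.31×225 + 0.24×361 = 156.3900
Highest R₀: strategy 2 with 233.9300.

233.93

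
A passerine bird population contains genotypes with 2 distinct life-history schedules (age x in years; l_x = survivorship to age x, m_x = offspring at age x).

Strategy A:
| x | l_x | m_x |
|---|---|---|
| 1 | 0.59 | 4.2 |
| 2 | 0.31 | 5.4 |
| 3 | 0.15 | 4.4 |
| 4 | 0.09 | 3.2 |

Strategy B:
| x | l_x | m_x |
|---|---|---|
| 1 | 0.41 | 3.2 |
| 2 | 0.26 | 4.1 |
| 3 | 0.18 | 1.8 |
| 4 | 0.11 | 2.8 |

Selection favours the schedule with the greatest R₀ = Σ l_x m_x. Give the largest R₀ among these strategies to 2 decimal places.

Strategy A: R₀ = 0.59×4.2 + 0.31×5.4 + 0.15×4.4 + 0.09×3.2 = 5.1000
Strategy B: R₀ = 0.41×3.2 + 0.26×4.1 + 0.18×1.8 + 0.11×2.8 = 3.0100
Highest R₀: strategy A with 5.1000.

5.10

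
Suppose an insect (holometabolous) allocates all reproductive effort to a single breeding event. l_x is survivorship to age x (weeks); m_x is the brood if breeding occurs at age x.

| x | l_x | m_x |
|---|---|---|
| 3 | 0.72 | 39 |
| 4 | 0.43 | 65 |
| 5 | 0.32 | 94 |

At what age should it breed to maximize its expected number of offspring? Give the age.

Expected offspring if breeding at age x = l_x × m_x:
  age 3: 0.72 × 39 = 28.080
  age 4: 0.43 × 65 = 27.950
  age 5: 0.32 × 94 = 30.080
Maximum at age 5 (30.080).

5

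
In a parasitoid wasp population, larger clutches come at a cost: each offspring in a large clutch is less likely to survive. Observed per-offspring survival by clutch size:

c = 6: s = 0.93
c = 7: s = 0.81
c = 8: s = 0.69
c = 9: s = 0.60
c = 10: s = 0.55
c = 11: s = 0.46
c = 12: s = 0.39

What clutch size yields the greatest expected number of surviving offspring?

7

Expected surviving offspring = c × s(c):
  c=6: 6 × 0.93 = 5.580
  c=7: 7 × 0.81 = 5.670
  c=8: 8 × 0.69 = 5.520
  c=9: 9 × 0.60 = 5.400
  c=10: 10 × 0.55 = 5.500
  c=11: 11 × 0.46 = 5.060
  c=12: 12 × 0.39 = 4.680
Maximum at c = 7 (5.670 surviving offspring).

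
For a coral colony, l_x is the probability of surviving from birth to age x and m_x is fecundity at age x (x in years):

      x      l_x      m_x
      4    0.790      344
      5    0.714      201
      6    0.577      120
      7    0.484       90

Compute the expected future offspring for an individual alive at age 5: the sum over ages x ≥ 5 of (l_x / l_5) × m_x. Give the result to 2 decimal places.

358.98

l_5 = 0.714. Conditional survival from age 5 to x is l_x / l_5.
  x=5: (0.714/0.714) × 201 = 201.0000
  x=6: (0.577/0.714) × 120 = 96.9748
  x=7: (0.484/0.714) × 90 = 61.0084
Sum = 201.0000 + 96.9748 + 61.0084 = 358.9832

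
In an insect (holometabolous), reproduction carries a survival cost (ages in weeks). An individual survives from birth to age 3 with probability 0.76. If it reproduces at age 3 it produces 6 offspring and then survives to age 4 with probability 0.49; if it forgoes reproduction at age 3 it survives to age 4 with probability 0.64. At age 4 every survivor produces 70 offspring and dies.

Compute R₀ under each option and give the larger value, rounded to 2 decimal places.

34.05

breed at age 3: R₀ = 0.76 × (6 + 0.49 × 70) = 0.76 × 40.3000 = 30.6280
delay to age 4: R₀ = 0.76 × (0.64 × 70) = 0.76 × 44.8000 = 34.0480
Higher: delay to age 4 (34.0480).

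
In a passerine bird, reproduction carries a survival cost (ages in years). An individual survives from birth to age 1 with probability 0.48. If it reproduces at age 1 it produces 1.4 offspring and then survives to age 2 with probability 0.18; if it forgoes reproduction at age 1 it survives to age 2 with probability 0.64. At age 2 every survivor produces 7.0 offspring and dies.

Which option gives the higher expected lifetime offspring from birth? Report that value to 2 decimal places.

breed at age 1: R₀ = 0.48 × (1.4 + 0.18 × 7.0) = 0.48 × 2.6600 = 1.2768
delay to age 2: R₀ = 0.48 × (0.64 × 7.0) = 0.48 × 4.4800 = 2.1504
Higher: delay to age 2 (2.1504).

2.15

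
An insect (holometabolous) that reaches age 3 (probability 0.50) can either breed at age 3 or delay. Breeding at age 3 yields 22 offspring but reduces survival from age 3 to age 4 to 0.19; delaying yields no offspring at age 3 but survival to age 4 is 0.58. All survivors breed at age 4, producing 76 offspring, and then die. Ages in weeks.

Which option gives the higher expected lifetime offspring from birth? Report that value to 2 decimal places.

breed at age 3: R₀ = 0.50 × (22 + 0.19 × 76) = 0.50 × 36.4400 = 18.2200
delay to age 4: R₀ = 0.50 × (0.58 × 76) = 0.50 × 44.0800 = 22.0400
Higher: delay to age 4 (22.0400).

22.04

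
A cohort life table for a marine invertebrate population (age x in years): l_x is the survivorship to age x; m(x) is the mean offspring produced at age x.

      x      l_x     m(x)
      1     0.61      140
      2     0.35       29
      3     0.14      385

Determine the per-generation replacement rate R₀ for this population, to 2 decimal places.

149.45

R₀ = Σ l_x m(x):
  age 1: 0.61 × 140 = 85.4000
  age 2: 0.35 × 29 = 10.1500
  age 3: 0.14 × 385 = 53.9000
R₀ = 85.4000 + 10.1500 + 53.9000 = 149.4500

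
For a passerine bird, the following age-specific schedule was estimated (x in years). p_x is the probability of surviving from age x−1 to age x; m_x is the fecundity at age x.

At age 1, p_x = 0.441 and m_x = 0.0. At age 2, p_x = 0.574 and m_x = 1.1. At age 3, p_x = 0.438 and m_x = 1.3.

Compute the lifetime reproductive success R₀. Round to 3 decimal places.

Survivorship from birth: l_x = p_1·p_2·…·p_x.
  l_1 = 0.44100
  l_2 = 0.25313
  l_3 = 0.11087
R₀ = Σ l_x m_x:
  age 1: 0.44100 × 0.0 = 0.0000
  age 2: 0.25313 × 1.1 = 0.2784
  age 3: 0.11087 × 1.3 = 0.1441
R₀ = 0.0000 + 0.2784 + 0.1441 = 0.4226

0.423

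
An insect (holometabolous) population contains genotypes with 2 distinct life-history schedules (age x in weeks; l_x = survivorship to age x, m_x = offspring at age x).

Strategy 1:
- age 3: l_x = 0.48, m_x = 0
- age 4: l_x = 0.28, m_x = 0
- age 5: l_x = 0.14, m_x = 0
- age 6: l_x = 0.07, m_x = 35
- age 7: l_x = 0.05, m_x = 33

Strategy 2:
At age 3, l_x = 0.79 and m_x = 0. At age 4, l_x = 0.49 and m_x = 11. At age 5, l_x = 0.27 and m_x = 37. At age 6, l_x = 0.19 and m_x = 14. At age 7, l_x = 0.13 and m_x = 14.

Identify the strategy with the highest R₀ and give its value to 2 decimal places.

Strategy 1: R₀ = 0.48×0 + 0.28×0 + 0.14×0 + 0.07×35 + 0.05×33 = 4.1000
Strategy 2: R₀ = 0.79×0 + 0.49×11 + 0.27×37 + 0.19×14 + 0.13×14 = 19.8600
Highest R₀: strategy 2 with 19.8600.

19.86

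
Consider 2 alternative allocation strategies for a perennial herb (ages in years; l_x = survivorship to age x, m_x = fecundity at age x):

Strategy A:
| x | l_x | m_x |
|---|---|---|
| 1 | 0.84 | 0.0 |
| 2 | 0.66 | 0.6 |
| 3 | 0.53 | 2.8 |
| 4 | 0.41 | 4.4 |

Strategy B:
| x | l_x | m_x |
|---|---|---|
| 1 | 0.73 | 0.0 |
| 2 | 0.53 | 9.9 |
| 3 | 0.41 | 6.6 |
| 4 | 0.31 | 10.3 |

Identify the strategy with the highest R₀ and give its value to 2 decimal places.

Strategy A: R₀ = 0.84×0.0 + 0.66×0.6 + 0.53×2.8 + 0.41×4.4 = 3.6840
Strategy B: R₀ = 0.73×0.0 + 0.53×9.9 + 0.41×6.6 + 0.31×10.3 = 11.1460
Highest R₀: strategy B with 11.1460.

11.15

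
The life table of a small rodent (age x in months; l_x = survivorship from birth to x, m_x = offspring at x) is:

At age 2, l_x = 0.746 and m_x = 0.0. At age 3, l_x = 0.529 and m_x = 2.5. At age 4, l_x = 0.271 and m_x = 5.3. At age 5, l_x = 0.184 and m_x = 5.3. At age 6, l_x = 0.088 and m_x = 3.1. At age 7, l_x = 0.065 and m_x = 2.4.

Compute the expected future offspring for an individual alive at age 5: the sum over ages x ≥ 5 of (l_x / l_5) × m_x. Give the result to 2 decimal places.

l_5 = 0.184. Conditional survival from age 5 to x is l_x / l_5.
  x=5: (0.184/0.184) × 5.3 = 5.3000
  x=6: (0.088/0.184) × 3.1 = 1.4826
  x=7: (0.065/0.184) × 2.4 = 0.8478
Sum = 5.3000 + 1.4826 + 0.8478 = 7.6304

7.63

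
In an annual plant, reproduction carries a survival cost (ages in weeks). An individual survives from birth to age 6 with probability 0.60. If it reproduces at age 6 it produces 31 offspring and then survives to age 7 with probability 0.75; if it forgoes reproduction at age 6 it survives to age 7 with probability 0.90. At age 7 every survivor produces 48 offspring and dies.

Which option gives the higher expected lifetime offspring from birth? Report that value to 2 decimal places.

breed at age 6: R₀ = 0.60 × (31 + 0.75 × 48) = 0.60 × 67.0000 = 40.2000
delay to age 7: R₀ = 0.60 × (0.90 × 48) = 0.60 × 43.2000 = 25.9200
Higher: breed at age 6 (40.2000).

40.20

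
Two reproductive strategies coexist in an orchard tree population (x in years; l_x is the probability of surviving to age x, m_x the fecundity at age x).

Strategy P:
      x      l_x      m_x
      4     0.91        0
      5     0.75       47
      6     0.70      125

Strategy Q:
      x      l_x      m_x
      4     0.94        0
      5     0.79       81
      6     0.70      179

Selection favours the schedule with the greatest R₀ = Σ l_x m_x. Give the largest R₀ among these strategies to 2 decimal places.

189.29

Strategy P: R₀ = 0.91×0 + 0.75×47 + 0.70×125 = 122.7500
Strategy Q: R₀ = 0.94×0 + 0.79×81 + 0.70×179 = 189.2900
Highest R₀: strategy Q with 189.2900.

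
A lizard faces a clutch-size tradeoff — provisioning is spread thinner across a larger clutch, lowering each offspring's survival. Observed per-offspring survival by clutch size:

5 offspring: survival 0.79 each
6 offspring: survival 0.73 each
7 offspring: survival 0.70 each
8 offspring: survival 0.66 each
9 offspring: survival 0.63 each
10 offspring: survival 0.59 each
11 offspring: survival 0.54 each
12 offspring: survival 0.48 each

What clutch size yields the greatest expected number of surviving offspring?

Expected surviving offspring = c × s(c):
  c=5: 5 × 0.79 = 3.950
  c=6: 6 × 0.73 = 4.380
  c=7: 7 × 0.70 = 4.900
  c=8: 8 × 0.66 = 5.280
  c=9: 9 × 0.63 = 5.670
  c=10: 10 × 0.59 = 5.900
  c=11: 11 × 0.54 = 5.940
  c=12: 12 × 0.48 = 5.760
Maximum at c = 11 (5.940 surviving offspring).

11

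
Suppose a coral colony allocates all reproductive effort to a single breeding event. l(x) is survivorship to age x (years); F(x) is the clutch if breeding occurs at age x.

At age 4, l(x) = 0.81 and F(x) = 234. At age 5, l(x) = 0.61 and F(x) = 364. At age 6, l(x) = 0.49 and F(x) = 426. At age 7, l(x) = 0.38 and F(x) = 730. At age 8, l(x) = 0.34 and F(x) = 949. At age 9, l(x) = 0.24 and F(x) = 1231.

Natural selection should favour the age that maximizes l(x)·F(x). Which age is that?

8

Expected offspring if breeding at age x = l(x) × F(x):
  age 4: 0.81 × 234 = 189.540
  age 5: 0.61 × 364 = 222.040
  age 6: 0.49 × 426 = 208.740
  age 7: 0.38 × 730 = 277.400
  age 8: 0.34 × 949 = 322.660
  age 9: 0.24 × 1231 = 295.440
Maximum at age 8 (322.660).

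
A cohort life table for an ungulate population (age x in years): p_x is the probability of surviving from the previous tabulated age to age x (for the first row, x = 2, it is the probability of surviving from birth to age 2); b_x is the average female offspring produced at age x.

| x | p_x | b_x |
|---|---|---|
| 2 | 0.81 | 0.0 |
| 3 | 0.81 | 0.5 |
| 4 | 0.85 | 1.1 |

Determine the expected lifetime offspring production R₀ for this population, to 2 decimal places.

0.94

Survivorship from birth: l_x = p_2·p_3·…·p_x.
  l_2 = 0.81000
  l_3 = 0.65610
  l_4 = 0.55769
R₀ = Σ l_x b_x:
  age 2: 0.81000 × 0.0 = 0.0000
  age 3: 0.65610 × 0.5 = 0.3281
  age 4: 0.55769 × 1.1 = 0.6135
R₀ = 0.0000 + 0.3281 + 0.6135 = 0.9415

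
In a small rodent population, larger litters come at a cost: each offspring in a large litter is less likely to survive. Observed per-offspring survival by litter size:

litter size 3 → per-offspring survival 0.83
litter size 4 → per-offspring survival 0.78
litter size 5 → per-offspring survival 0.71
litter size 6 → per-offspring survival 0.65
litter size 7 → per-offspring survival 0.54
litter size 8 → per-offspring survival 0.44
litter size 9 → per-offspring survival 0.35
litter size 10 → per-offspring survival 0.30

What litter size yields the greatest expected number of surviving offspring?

6

Expected surviving offspring = c × s(c):
  c=3: 3 × 0.83 = 2.490
  c=4: 4 × 0.78 = 3.120
  c=5: 5 × 0.71 = 3.550
  c=6: 6 × 0.65 = 3.900
  c=7: 7 × 0.54 = 3.780
  c=8: 8 × 0.44 = 3.520
  c=9: 9 × 0.35 = 3.150
  c=10: 10 × 0.30 = 3.000
Maximum at c = 6 (3.900 surviving offspring).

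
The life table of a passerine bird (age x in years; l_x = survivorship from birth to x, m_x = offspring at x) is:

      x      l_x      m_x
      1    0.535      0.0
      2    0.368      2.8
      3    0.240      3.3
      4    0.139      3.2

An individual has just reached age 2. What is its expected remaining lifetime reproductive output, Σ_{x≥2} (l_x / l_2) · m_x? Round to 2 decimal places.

l_2 = 0.368. Conditional survival from age 2 to x is l_x / l_2.
  x=2: (0.368/0.368) × 2.8 = 2.8000
  x=3: (0.240/0.368) × 3.3 = 2.1522
  x=4: (0.139/0.368) × 3.2 = 1.2087
Sum = 2.8000 + 2.1522 + 1.2087 = 6.1609

6.16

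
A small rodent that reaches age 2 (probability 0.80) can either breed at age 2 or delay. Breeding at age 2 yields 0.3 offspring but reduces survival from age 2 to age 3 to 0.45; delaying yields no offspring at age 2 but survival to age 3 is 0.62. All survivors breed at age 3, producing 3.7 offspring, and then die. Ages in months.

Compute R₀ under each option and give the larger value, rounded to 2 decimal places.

breed at age 2: R₀ = 0.80 × (0.3 + 0.45 × 3.7) = 0.80 × 1.9650 = 1.5720
delay to age 3: R₀ = 0.80 × (0.62 × 3.7) = 0.80 × 2.2940 = 1.8352
Higher: delay to age 3 (1.8352).

1.84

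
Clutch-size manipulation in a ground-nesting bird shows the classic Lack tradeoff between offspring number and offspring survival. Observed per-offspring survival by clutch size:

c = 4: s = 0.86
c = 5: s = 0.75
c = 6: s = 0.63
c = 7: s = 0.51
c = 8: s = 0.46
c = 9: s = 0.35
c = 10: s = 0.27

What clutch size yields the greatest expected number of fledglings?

Expected fledglings = c × s(c):
  c=4: 4 × 0.86 = 3.440
  c=5: 5 × 0.75 = 3.750
  c=6: 6 × 0.63 = 3.780
  c=7: 7 × 0.51 = 3.570
  c=8: 8 × 0.46 = 3.680
  c=9: 9 × 0.35 = 3.150
  c=10: 10 × 0.27 = 2.700
Maximum at c = 6 (3.780 fledglings).

6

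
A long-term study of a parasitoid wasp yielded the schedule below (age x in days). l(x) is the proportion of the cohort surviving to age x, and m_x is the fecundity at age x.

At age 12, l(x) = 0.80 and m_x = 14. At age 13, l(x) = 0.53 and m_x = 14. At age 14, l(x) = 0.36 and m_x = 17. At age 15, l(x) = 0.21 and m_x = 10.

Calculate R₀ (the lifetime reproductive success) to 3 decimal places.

R₀ = Σ l(x) m_x:
  age 12: 0.80 × 14 = 11.2000
  age 13: 0.53 × 14 = 7.4200
  age 14: 0.36 × 17 = 6.1200
  age 15: 0.21 × 10 = 2.1000
R₀ = 11.2000 + 7.4200 + 6.1200 + 2.1000 = 26.8400

26.840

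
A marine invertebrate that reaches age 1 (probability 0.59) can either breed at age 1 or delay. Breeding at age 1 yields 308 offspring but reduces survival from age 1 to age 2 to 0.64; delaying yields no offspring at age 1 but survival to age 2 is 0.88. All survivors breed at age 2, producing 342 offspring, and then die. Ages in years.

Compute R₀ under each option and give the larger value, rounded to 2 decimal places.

breed at age 1: R₀ = 0.59 × (308 + 0.64 × 342) = 0.59 × 526.8800 = 310.8592
delay to age 2: R₀ = 0.59 × (0.88 × 342) = 0.59 × 300.9600 = 177.5664
Higher: breed at age 1 (310.8592).

310.86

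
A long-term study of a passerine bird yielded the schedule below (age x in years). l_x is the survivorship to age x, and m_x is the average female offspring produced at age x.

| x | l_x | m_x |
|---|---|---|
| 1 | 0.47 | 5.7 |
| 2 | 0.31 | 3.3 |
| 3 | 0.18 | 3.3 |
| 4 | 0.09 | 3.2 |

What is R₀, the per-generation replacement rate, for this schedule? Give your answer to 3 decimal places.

R₀ = Σ l_x m_x:
  age 1: 0.47 × 5.7 = 2.6790
  age 2: 0.31 × 3.3 = 1.0230
  age 3: 0.18 × 3.3 = 0.5940
  age 4: 0.09 × 3.2 = 0.2880
R₀ = 2.6790 + 1.0230 + 0.5940 + 0.2880 = 4.5840

4.584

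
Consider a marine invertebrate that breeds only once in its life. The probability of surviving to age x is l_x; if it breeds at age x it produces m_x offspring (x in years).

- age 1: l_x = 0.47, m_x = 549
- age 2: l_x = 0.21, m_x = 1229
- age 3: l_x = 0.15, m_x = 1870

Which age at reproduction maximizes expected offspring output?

Expected offspring if breeding at age x = l_x × m_x:
  age 1: 0.47 × 549 = 258.030
  age 2: 0.21 × 1229 = 258.090
  age 3: 0.15 × 1870 = 280.500
Maximum at age 3 (280.500).

3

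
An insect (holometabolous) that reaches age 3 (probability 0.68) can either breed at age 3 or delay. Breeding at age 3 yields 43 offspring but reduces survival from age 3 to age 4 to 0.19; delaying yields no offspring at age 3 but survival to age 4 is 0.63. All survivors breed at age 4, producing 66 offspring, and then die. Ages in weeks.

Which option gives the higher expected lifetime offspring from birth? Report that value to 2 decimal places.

breed at age 3: R₀ = 0.68 × (43 + 0.19 × 66) = 0.68 × 55.5400 = 37.7672
delay to age 4: R₀ = 0.68 × (0.63 × 66) = 0.68 × 41.5800 = 28.2744
Higher: breed at age 3 (37.7672).

37.77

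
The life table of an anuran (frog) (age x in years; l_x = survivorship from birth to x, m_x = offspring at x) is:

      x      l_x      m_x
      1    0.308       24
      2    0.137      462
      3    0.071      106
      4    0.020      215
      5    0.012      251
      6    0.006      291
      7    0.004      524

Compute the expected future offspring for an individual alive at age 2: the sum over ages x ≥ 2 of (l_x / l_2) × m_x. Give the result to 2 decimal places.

l_2 = 0.137. Conditional survival from age 2 to x is l_x / l_2.
  x=2: (0.137/0.137) × 462 = 462.0000
  x=3: (0.071/0.137) × 106 = 54.9343
  x=4: (0.020/0.137) × 215 = 31.3869
  x=5: (0.012/0.137) × 251 = 21.9854
  x=6: (0.006/0.137) × 291 = 12.7445
  x=7: (0.004/0.137) × 524 = 15.2993
Sum = 462.0000 + 54.9343 + 31.3869 + 21.9854 + 12.7445 + 15.2993 = 598.3504

598.35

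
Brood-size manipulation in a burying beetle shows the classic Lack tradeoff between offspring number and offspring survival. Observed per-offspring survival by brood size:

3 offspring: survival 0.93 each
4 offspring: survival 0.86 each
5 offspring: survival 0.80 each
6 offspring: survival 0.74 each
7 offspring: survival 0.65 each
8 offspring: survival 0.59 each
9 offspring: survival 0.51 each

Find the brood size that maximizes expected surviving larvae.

Expected surviving larvae = c × s(c):
  c=3: 3 × 0.93 = 2.790
  c=4: 4 × 0.86 = 3.440
  c=5: 5 × 0.80 = 4.000
  c=6: 6 × 0.74 = 4.440
  c=7: 7 × 0.65 = 4.550
  c=8: 8 × 0.59 = 4.720
  c=9: 9 × 0.51 = 4.590
Maximum at c = 8 (4.720 surviving larvae).

8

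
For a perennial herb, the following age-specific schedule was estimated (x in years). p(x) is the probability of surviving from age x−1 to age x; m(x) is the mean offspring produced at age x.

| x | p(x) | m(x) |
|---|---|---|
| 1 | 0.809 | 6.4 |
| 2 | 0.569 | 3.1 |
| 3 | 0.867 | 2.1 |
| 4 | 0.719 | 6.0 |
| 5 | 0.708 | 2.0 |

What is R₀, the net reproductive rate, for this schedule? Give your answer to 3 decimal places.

9.571

Survivorship from birth: l_x = p_1·p_2·…·p_x.
  l_1 = 0.80900
  l_2 = 0.46032
  l_3 = 0.39910
  l_4 = 0.28695
  l_5 = 0.20316
R₀ = Σ l_x m(x):
  age 1: 0.80900 × 6.4 = 5.1776
  age 2: 0.46032 × 3.1 = 1.4270
  age 3: 0.39910 × 2.1 = 0.8381
  age 4: 0.28695 × 6.0 = 1.7217
  age 5: 0.20316 × 2.0 = 0.4063
R₀ = 5.1776 + 1.4270 + 0.8381 + 1.7217 + 0.4063 = 9.5707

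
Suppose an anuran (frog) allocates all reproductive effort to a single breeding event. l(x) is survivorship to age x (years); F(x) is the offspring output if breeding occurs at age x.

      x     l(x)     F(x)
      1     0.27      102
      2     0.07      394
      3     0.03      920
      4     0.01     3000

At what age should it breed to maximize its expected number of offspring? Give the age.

Expected offspring if breeding at age x = l(x) × F(x):
  age 1: 0.27 × 102 = 27.540
  age 2: 0.07 × 394 = 27.580
  age 3: 0.03 × 920 = 27.600
  age 4: 0.01 × 3000 = 30.000
Maximum at age 4 (30.000).

4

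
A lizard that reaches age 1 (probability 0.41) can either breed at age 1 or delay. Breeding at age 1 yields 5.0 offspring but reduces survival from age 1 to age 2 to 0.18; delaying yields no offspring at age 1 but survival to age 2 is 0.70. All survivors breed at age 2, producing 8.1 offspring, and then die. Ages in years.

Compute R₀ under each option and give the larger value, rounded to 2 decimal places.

breed at age 1: R₀ = 0.41 × (5.0 + 0.18 × 8.1) = 0.41 × 6.4580 = 2.6478
delay to age 2: R₀ = 0.41 × (0.70 × 8.1) = 0.41 × 5.6700 = 2.3247
Higher: breed at age 1 (2.6478).

2.65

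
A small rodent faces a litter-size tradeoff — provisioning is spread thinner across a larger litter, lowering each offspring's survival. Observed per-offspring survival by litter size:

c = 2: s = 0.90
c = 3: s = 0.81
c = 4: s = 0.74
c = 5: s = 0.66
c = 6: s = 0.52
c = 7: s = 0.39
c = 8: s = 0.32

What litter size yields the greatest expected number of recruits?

Expected recruits = c × s(c):
  c=2: 2 × 0.90 = 1.800
  c=3: 3 × 0.81 = 2.430
  c=4: 4 × 0.74 = 2.960
  c=5: 5 × 0.66 = 3.300
  c=6: 6 × 0.52 = 3.120
  c=7: 7 × 0.39 = 2.730
  c=8: 8 × 0.32 = 2.560
Maximum at c = 5 (3.300 recruits).

5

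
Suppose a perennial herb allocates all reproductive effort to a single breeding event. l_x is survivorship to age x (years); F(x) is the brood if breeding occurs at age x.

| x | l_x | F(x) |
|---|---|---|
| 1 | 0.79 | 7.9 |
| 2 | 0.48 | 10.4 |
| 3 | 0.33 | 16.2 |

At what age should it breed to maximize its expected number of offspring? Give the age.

Expected offspring if breeding at age x = l_x × F(x):
  age 1: 0.79 × 7.9 = 6.241
  age 2: 0.48 × 10.4 = 4.992
  age 3: 0.33 × 16.2 = 5.346
Maximum at age 1 (6.241).

1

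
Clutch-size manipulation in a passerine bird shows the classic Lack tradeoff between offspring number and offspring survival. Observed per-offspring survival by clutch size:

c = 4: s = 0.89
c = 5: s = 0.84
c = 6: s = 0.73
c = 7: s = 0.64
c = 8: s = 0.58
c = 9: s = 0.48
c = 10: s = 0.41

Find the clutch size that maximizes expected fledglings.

8

Expected fledglings = c × s(c):
  c=4: 4 × 0.89 = 3.560
  c=5: 5 × 0.84 = 4.200
  c=6: 6 × 0.73 = 4.380
  c=7: 7 × 0.64 = 4.480
  c=8: 8 × 0.58 = 4.640
  c=9: 9 × 0.48 = 4.320
  c=10: 10 × 0.41 = 4.100
Maximum at c = 8 (4.640 fledglings).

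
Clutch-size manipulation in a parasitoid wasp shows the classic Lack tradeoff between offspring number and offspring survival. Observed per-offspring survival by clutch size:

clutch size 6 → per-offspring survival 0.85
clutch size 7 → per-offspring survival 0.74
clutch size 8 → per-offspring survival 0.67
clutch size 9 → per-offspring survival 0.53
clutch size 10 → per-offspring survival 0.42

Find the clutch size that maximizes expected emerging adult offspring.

Expected emerging adult offspring = c × s(c):
  c=6: 6 × 0.85 = 5.100
  c=7: 7 × 0.74 = 5.180
  c=8: 8 × 0.67 = 5.360
  c=9: 9 × 0.53 = 4.770
  c=10: 10 × 0.42 = 4.200
Maximum at c = 8 (5.360 emerging adult offspring).

8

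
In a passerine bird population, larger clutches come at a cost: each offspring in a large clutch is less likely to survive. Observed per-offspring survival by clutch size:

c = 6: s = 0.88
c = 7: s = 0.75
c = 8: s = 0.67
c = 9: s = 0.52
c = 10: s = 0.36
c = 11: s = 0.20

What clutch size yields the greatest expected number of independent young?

8

Expected independent young = c × s(c):
  c=6: 6 × 0.88 = 5.280
  c=7: 7 × 0.75 = 5.250
  c=8: 8 × 0.67 = 5.360
  c=9: 9 × 0.52 = 4.680
  c=10: 10 × 0.36 = 3.600
  c=11: 11 × 0.20 = 2.200
Maximum at c = 8 (5.360 independent young).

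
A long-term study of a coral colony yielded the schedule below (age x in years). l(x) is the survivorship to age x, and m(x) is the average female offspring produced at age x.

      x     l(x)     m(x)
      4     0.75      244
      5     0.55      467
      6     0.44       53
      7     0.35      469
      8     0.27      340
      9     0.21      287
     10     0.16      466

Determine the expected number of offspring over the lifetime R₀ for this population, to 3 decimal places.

R₀ = Σ l(x) m(x):
  age 4: 0.75 × 244 = 183.0000
  age 5: 0.55 × 467 = 256.8500
  age 6: 0.44 × 53 = 23.3200
  age 7: 0.35 × 469 = 164.1500
  age 8: 0.27 × 340 = 91.8000
  age 9: 0.21 × 287 = 60.2700
  age 10: 0.16 × 466 = 74.5600
R₀ = 183.0000 + 256.8500 + 23.3200 + 164.1500 + 91.8000 + 60.2700 + 74.5600 = 853.9500

853.950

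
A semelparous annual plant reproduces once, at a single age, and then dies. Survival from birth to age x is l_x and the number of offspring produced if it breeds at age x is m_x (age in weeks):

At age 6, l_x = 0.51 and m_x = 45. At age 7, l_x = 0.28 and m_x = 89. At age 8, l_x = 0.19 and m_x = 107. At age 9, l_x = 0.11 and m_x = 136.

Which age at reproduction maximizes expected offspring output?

7

Expected offspring if breeding at age x = l_x × m_x:
  age 6: 0.51 × 45 = 22.950
  age 7: 0.28 × 89 = 24.920
  age 8: 0.19 × 107 = 20.330
  age 9: 0.11 × 136 = 14.960
Maximum at age 7 (24.920).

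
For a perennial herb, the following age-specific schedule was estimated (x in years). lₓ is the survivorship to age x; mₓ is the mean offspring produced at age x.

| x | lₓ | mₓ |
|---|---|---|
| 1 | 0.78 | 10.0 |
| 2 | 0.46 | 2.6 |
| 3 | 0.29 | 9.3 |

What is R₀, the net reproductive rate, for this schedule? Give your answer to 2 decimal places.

R₀ = Σ lₓ mₓ:
  age 1: 0.78 × 10.0 = 7.8000
  age 2: 0.46 × 2.6 = 1.1960
  age 3: 0.29 × 9.3 = 2.6970
R₀ = 7.8000 + 1.1960 + 2.6970 = 11.6930

11.69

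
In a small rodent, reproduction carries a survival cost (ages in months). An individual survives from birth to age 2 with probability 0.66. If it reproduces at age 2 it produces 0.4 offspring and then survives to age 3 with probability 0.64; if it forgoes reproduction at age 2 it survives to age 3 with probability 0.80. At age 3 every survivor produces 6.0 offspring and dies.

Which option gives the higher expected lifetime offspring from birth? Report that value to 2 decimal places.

breed at age 2: R₀ = 0.66 × (0.4 + 0.64 × 6.0) = 0.66 × 4.2400 = 2.7984
delay to age 3: R₀ = 0.66 × (0.80 × 6.0) = 0.66 × 4.8000 = 3.1680
Higher: delay to age 3 (3.1680).

3.17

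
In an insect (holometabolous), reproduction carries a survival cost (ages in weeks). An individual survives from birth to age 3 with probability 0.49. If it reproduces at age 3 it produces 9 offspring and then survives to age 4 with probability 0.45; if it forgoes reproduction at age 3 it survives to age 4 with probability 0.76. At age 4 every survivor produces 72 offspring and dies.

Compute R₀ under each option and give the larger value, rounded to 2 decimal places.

breed at age 3: R₀ = 0.49 × (9 + 0.45 × 72) = 0.49 × 41.4000 = 20.2860
delay to age 4: R₀ = 0.49 × (0.76 × 72) = 0.49 × 54.7200 = 26.8128
Higher: delay to age 4 (26.8128).

26.81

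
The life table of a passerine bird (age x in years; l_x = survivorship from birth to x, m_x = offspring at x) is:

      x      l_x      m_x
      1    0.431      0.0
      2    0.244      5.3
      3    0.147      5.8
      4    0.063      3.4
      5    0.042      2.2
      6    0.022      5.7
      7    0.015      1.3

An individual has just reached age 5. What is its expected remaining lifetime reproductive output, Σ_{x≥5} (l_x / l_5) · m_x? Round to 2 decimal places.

5.65

l_5 = 0.042. Conditional survival from age 5 to x is l_x / l_5.
  x=5: (0.042/0.042) × 2.2 = 2.2000
  x=6: (0.022/0.042) × 5.7 = 2.9857
  x=7: (0.015/0.042) × 1.3 = 0.4643
Sum = 2.2000 + 2.9857 + 0.4643 = 5.6500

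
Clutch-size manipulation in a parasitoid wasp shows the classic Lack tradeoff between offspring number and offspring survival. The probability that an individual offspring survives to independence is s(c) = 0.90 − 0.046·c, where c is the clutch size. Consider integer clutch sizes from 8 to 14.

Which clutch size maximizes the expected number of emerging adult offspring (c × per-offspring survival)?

Expected emerging adult offspring = c × s(c):
  c=8: 8 × 0.532 = 4.256
  c=9: 9 × 0.486 = 4.374
  c=10: 10 × 0.440 = 4.400
  c=11: 11 × 0.394 = 4.334
  c=12: 12 × 0.348 = 4.176
  c=13: 13 × 0.302 = 3.926
  c=14: 14 × 0.256 = 3.584
Maximum at c = 10 (4.400 emerging adult offspring).

10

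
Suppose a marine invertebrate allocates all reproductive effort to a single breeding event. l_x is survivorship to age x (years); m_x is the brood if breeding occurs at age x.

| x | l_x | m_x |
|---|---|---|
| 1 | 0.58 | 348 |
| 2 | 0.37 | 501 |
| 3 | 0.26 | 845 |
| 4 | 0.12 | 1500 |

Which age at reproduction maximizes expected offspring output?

3

Expected offspring if breeding at age x = l_x × m_x:
  age 1: 0.58 × 348 = 201.840
  age 2: 0.37 × 501 = 185.370
  age 3: 0.26 × 845 = 219.700
  age 4: 0.12 × 1500 = 180.000
Maximum at age 3 (219.700).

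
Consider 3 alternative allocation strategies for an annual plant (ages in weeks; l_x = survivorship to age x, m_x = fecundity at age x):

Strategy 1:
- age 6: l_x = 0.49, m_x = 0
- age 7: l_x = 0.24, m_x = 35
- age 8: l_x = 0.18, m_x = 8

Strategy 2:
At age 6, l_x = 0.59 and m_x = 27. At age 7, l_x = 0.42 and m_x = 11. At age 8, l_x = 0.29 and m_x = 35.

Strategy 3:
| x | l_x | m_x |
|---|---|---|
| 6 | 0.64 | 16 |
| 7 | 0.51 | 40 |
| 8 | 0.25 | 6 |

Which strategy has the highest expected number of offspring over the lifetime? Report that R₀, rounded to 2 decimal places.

32.14

Strategy 1: R₀ = 0.49×0 + 0.24×35 + 0.18×8 = 9.8400
Strategy 2: R₀ = 0.59×27 + 0.42×11 + 0.29×35 = 30.7000
Strategy 3: R₀ = 0.64×16 + 0.51×40 + 0.25×6 = 32.1400
Highest R₀: strategy 3 with 32.1400.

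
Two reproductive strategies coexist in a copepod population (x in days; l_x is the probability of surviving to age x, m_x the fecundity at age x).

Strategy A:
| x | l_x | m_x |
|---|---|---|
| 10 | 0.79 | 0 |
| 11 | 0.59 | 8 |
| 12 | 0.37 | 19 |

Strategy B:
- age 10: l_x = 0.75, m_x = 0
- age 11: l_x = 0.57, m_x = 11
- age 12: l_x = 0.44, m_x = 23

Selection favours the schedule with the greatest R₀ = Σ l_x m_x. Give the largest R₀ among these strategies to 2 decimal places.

16.39

Strategy A: R₀ = 0.79×0 + 0.59×8 + 0.37×19 = 11.7500
Strategy B: R₀ = 0.75×0 + 0.57×11 + 0.44×23 = 16.3900
Highest R₀: strategy B with 16.3900.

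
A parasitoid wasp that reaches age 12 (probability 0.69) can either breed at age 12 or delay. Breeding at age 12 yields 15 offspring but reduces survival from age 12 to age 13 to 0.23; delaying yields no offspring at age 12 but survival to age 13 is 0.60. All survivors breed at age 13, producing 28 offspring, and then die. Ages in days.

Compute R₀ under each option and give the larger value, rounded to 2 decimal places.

14.79

breed at age 12: R₀ = 0.69 × (15 + 0.23 × 28) = 0.69 × 21.4400 = 14.7936
delay to age 13: R₀ = 0.69 × (0.60 × 28) = 0.69 × 16.8000 = 11.5920
Higher: breed at age 12 (14.7936).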